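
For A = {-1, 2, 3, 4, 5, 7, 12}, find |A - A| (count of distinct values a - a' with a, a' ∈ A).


A - A = {a - a' : a, a' ∈ A}; |A| = 7.
Bounds: 2|A|-1 ≤ |A - A| ≤ |A|² - |A| + 1, i.e. 13 ≤ |A - A| ≤ 43.
Note: 0 ∈ A - A always (from a - a). The set is symmetric: if d ∈ A - A then -d ∈ A - A.
Enumerate nonzero differences d = a - a' with a > a' (then include -d):
Positive differences: {1, 2, 3, 4, 5, 6, 7, 8, 9, 10, 13}
Full difference set: {0} ∪ (positive diffs) ∪ (negative diffs).
|A - A| = 1 + 2·11 = 23 (matches direct enumeration: 23).

|A - A| = 23


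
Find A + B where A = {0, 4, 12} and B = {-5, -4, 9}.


A + B = {a + b : a ∈ A, b ∈ B}.
Enumerate all |A|·|B| = 3·3 = 9 pairs (a, b) and collect distinct sums.
a = 0: 0+-5=-5, 0+-4=-4, 0+9=9
a = 4: 4+-5=-1, 4+-4=0, 4+9=13
a = 12: 12+-5=7, 12+-4=8, 12+9=21
Collecting distinct sums: A + B = {-5, -4, -1, 0, 7, 8, 9, 13, 21}
|A + B| = 9

A + B = {-5, -4, -1, 0, 7, 8, 9, 13, 21}


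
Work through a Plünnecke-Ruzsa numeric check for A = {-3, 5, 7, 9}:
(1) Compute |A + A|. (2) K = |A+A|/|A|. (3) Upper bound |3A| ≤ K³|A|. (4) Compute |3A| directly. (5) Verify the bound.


|A| = 4.
Step 1: Compute A + A by enumerating all 16 pairs.
A + A = {-6, 2, 4, 6, 10, 12, 14, 16, 18}, so |A + A| = 9.
Step 2: Doubling constant K = |A + A|/|A| = 9/4 = 9/4 ≈ 2.2500.
Step 3: Plünnecke-Ruzsa gives |3A| ≤ K³·|A| = (2.2500)³ · 4 ≈ 45.5625.
Step 4: Compute 3A = A + A + A directly by enumerating all triples (a,b,c) ∈ A³; |3A| = 15.
Step 5: Check 15 ≤ 45.5625? Yes ✓.

K = 9/4, Plünnecke-Ruzsa bound K³|A| ≈ 45.5625, |3A| = 15, inequality holds.


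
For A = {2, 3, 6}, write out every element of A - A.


A - A = {a - a' : a, a' ∈ A}.
Compute a - a' for each ordered pair (a, a'):
a = 2: 2-2=0, 2-3=-1, 2-6=-4
a = 3: 3-2=1, 3-3=0, 3-6=-3
a = 6: 6-2=4, 6-3=3, 6-6=0
Collecting distinct values (and noting 0 appears from a-a):
A - A = {-4, -3, -1, 0, 1, 3, 4}
|A - A| = 7

A - A = {-4, -3, -1, 0, 1, 3, 4}


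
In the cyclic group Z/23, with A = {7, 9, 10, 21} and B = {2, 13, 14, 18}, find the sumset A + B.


Work in Z/23Z: reduce every sum a + b modulo 23.
Enumerate all 16 pairs:
a = 7: 7+2=9, 7+13=20, 7+14=21, 7+18=2
a = 9: 9+2=11, 9+13=22, 9+14=0, 9+18=4
a = 10: 10+2=12, 10+13=0, 10+14=1, 10+18=5
a = 21: 21+2=0, 21+13=11, 21+14=12, 21+18=16
Distinct residues collected: {0, 1, 2, 4, 5, 9, 11, 12, 16, 20, 21, 22}
|A + B| = 12 (out of 23 total residues).

A + B = {0, 1, 2, 4, 5, 9, 11, 12, 16, 20, 21, 22}


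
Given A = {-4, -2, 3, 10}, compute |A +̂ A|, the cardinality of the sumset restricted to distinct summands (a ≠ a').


Restricted sumset: A +̂ A = {a + a' : a ∈ A, a' ∈ A, a ≠ a'}.
Equivalently, take A + A and drop any sum 2a that is achievable ONLY as a + a for a ∈ A (i.e. sums representable only with equal summands).
Enumerate pairs (a, a') with a < a' (symmetric, so each unordered pair gives one sum; this covers all a ≠ a'):
  -4 + -2 = -6
  -4 + 3 = -1
  -4 + 10 = 6
  -2 + 3 = 1
  -2 + 10 = 8
  3 + 10 = 13
Collected distinct sums: {-6, -1, 1, 6, 8, 13}
|A +̂ A| = 6
(Reference bound: |A +̂ A| ≥ 2|A| - 3 for |A| ≥ 2, with |A| = 4 giving ≥ 5.)

|A +̂ A| = 6


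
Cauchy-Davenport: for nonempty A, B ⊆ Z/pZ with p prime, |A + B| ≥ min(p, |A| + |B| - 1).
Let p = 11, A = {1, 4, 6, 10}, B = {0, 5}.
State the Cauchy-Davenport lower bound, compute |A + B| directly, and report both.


Cauchy-Davenport: |A + B| ≥ min(p, |A| + |B| - 1) for A, B nonempty in Z/pZ.
|A| = 4, |B| = 2, p = 11.
CD lower bound = min(11, 4 + 2 - 1) = min(11, 5) = 5.
Compute A + B mod 11 directly:
a = 1: 1+0=1, 1+5=6
a = 4: 4+0=4, 4+5=9
a = 6: 6+0=6, 6+5=0
a = 10: 10+0=10, 10+5=4
A + B = {0, 1, 4, 6, 9, 10}, so |A + B| = 6.
Verify: 6 ≥ 5? Yes ✓.

CD lower bound = 5, actual |A + B| = 6.


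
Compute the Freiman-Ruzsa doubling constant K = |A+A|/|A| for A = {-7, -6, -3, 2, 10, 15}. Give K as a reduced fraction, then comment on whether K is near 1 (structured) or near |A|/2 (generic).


|A| = 6.
Compute A + A by enumerating all 36 pairs.
A + A = {-14, -13, -12, -10, -9, -6, -5, -4, -1, 3, 4, 7, 8, 9, 12, 17, 20, 25, 30}, so |A + A| = 19.
K = |A + A| / |A| = 19/6 (already in lowest terms) ≈ 3.1667.
Reference: AP of size 6 gives K = 11/6 ≈ 1.8333; a fully generic set of size 6 gives K ≈ 3.5000.

|A| = 6, |A + A| = 19, K = 19/6.


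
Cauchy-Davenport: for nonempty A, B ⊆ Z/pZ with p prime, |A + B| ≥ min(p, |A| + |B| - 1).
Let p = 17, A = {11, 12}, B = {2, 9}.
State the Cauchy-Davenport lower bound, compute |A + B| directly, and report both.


Cauchy-Davenport: |A + B| ≥ min(p, |A| + |B| - 1) for A, B nonempty in Z/pZ.
|A| = 2, |B| = 2, p = 17.
CD lower bound = min(17, 2 + 2 - 1) = min(17, 3) = 3.
Compute A + B mod 17 directly:
a = 11: 11+2=13, 11+9=3
a = 12: 12+2=14, 12+9=4
A + B = {3, 4, 13, 14}, so |A + B| = 4.
Verify: 4 ≥ 3? Yes ✓.

CD lower bound = 3, actual |A + B| = 4.


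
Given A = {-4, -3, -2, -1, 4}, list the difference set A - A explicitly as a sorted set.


A - A = {a - a' : a, a' ∈ A}.
Compute a - a' for each ordered pair (a, a'):
a = -4: -4--4=0, -4--3=-1, -4--2=-2, -4--1=-3, -4-4=-8
a = -3: -3--4=1, -3--3=0, -3--2=-1, -3--1=-2, -3-4=-7
a = -2: -2--4=2, -2--3=1, -2--2=0, -2--1=-1, -2-4=-6
a = -1: -1--4=3, -1--3=2, -1--2=1, -1--1=0, -1-4=-5
a = 4: 4--4=8, 4--3=7, 4--2=6, 4--1=5, 4-4=0
Collecting distinct values (and noting 0 appears from a-a):
A - A = {-8, -7, -6, -5, -3, -2, -1, 0, 1, 2, 3, 5, 6, 7, 8}
|A - A| = 15

A - A = {-8, -7, -6, -5, -3, -2, -1, 0, 1, 2, 3, 5, 6, 7, 8}


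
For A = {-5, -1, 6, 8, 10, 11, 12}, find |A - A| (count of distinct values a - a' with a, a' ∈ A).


A - A = {a - a' : a, a' ∈ A}; |A| = 7.
Bounds: 2|A|-1 ≤ |A - A| ≤ |A|² - |A| + 1, i.e. 13 ≤ |A - A| ≤ 43.
Note: 0 ∈ A - A always (from a - a). The set is symmetric: if d ∈ A - A then -d ∈ A - A.
Enumerate nonzero differences d = a - a' with a > a' (then include -d):
Positive differences: {1, 2, 3, 4, 5, 6, 7, 9, 11, 12, 13, 15, 16, 17}
Full difference set: {0} ∪ (positive diffs) ∪ (negative diffs).
|A - A| = 1 + 2·14 = 29 (matches direct enumeration: 29).

|A - A| = 29


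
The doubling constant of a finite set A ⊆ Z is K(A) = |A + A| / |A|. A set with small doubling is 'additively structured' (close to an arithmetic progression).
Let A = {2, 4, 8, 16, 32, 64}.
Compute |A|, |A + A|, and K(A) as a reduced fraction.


|A| = 6.
Compute A + A by enumerating all 36 pairs.
A + A = {4, 6, 8, 10, 12, 16, 18, 20, 24, 32, 34, 36, 40, 48, 64, 66, 68, 72, 80, 96, 128}, so |A + A| = 21.
K = |A + A| / |A| = 21/6 = 7/2 ≈ 3.5000.
Reference: AP of size 6 gives K = 11/6 ≈ 1.8333; a fully generic set of size 6 gives K ≈ 3.5000.

|A| = 6, |A + A| = 21, K = 21/6 = 7/2.


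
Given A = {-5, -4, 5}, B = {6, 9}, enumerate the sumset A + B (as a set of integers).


A + B = {a + b : a ∈ A, b ∈ B}.
Enumerate all |A|·|B| = 3·2 = 6 pairs (a, b) and collect distinct sums.
a = -5: -5+6=1, -5+9=4
a = -4: -4+6=2, -4+9=5
a = 5: 5+6=11, 5+9=14
Collecting distinct sums: A + B = {1, 2, 4, 5, 11, 14}
|A + B| = 6

A + B = {1, 2, 4, 5, 11, 14}


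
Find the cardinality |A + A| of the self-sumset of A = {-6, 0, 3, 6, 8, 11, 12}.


A + A = {a + a' : a, a' ∈ A}; |A| = 7.
General bounds: 2|A| - 1 ≤ |A + A| ≤ |A|(|A|+1)/2, i.e. 13 ≤ |A + A| ≤ 28.
Lower bound 2|A|-1 is attained iff A is an arithmetic progression.
Enumerate sums a + a' for a ≤ a' (symmetric, so this suffices):
a = -6: -6+-6=-12, -6+0=-6, -6+3=-3, -6+6=0, -6+8=2, -6+11=5, -6+12=6
a = 0: 0+0=0, 0+3=3, 0+6=6, 0+8=8, 0+11=11, 0+12=12
a = 3: 3+3=6, 3+6=9, 3+8=11, 3+11=14, 3+12=15
a = 6: 6+6=12, 6+8=14, 6+11=17, 6+12=18
a = 8: 8+8=16, 8+11=19, 8+12=20
a = 11: 11+11=22, 11+12=23
a = 12: 12+12=24
Distinct sums: {-12, -6, -3, 0, 2, 3, 5, 6, 8, 9, 11, 12, 14, 15, 16, 17, 18, 19, 20, 22, 23, 24}
|A + A| = 22

|A + A| = 22


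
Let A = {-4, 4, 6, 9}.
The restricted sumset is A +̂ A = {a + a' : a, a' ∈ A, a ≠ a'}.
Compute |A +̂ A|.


Restricted sumset: A +̂ A = {a + a' : a ∈ A, a' ∈ A, a ≠ a'}.
Equivalently, take A + A and drop any sum 2a that is achievable ONLY as a + a for a ∈ A (i.e. sums representable only with equal summands).
Enumerate pairs (a, a') with a < a' (symmetric, so each unordered pair gives one sum; this covers all a ≠ a'):
  -4 + 4 = 0
  -4 + 6 = 2
  -4 + 9 = 5
  4 + 6 = 10
  4 + 9 = 13
  6 + 9 = 15
Collected distinct sums: {0, 2, 5, 10, 13, 15}
|A +̂ A| = 6
(Reference bound: |A +̂ A| ≥ 2|A| - 3 for |A| ≥ 2, with |A| = 4 giving ≥ 5.)

|A +̂ A| = 6


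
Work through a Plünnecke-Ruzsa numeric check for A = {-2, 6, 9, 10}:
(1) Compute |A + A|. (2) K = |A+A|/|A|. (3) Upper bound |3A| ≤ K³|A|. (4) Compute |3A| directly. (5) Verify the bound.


|A| = 4.
Step 1: Compute A + A by enumerating all 16 pairs.
A + A = {-4, 4, 7, 8, 12, 15, 16, 18, 19, 20}, so |A + A| = 10.
Step 2: Doubling constant K = |A + A|/|A| = 10/4 = 10/4 ≈ 2.5000.
Step 3: Plünnecke-Ruzsa gives |3A| ≤ K³·|A| = (2.5000)³ · 4 ≈ 62.5000.
Step 4: Compute 3A = A + A + A directly by enumerating all triples (a,b,c) ∈ A³; |3A| = 19.
Step 5: Check 19 ≤ 62.5000? Yes ✓.

K = 10/4, Plünnecke-Ruzsa bound K³|A| ≈ 62.5000, |3A| = 19, inequality holds.


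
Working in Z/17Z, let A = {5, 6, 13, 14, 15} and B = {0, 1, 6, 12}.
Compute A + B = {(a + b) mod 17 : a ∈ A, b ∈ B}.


Work in Z/17Z: reduce every sum a + b modulo 17.
Enumerate all 20 pairs:
a = 5: 5+0=5, 5+1=6, 5+6=11, 5+12=0
a = 6: 6+0=6, 6+1=7, 6+6=12, 6+12=1
a = 13: 13+0=13, 13+1=14, 13+6=2, 13+12=8
a = 14: 14+0=14, 14+1=15, 14+6=3, 14+12=9
a = 15: 15+0=15, 15+1=16, 15+6=4, 15+12=10
Distinct residues collected: {0, 1, 2, 3, 4, 5, 6, 7, 8, 9, 10, 11, 12, 13, 14, 15, 16}
|A + B| = 17 (out of 17 total residues).

A + B = {0, 1, 2, 3, 4, 5, 6, 7, 8, 9, 10, 11, 12, 13, 14, 15, 16}


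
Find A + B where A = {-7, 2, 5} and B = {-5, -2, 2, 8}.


A + B = {a + b : a ∈ A, b ∈ B}.
Enumerate all |A|·|B| = 3·4 = 12 pairs (a, b) and collect distinct sums.
a = -7: -7+-5=-12, -7+-2=-9, -7+2=-5, -7+8=1
a = 2: 2+-5=-3, 2+-2=0, 2+2=4, 2+8=10
a = 5: 5+-5=0, 5+-2=3, 5+2=7, 5+8=13
Collecting distinct sums: A + B = {-12, -9, -5, -3, 0, 1, 3, 4, 7, 10, 13}
|A + B| = 11

A + B = {-12, -9, -5, -3, 0, 1, 3, 4, 7, 10, 13}


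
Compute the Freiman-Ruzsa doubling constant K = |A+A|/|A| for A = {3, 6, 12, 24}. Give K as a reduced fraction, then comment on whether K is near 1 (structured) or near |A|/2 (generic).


|A| = 4.
Compute A + A by enumerating all 16 pairs.
A + A = {6, 9, 12, 15, 18, 24, 27, 30, 36, 48}, so |A + A| = 10.
K = |A + A| / |A| = 10/4 = 5/2 ≈ 2.5000.
Reference: AP of size 4 gives K = 7/4 ≈ 1.7500; a fully generic set of size 4 gives K ≈ 2.5000.

|A| = 4, |A + A| = 10, K = 10/4 = 5/2.


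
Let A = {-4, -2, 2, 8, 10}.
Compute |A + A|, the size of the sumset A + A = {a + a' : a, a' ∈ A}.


A + A = {a + a' : a, a' ∈ A}; |A| = 5.
General bounds: 2|A| - 1 ≤ |A + A| ≤ |A|(|A|+1)/2, i.e. 9 ≤ |A + A| ≤ 15.
Lower bound 2|A|-1 is attained iff A is an arithmetic progression.
Enumerate sums a + a' for a ≤ a' (symmetric, so this suffices):
a = -4: -4+-4=-8, -4+-2=-6, -4+2=-2, -4+8=4, -4+10=6
a = -2: -2+-2=-4, -2+2=0, -2+8=6, -2+10=8
a = 2: 2+2=4, 2+8=10, 2+10=12
a = 8: 8+8=16, 8+10=18
a = 10: 10+10=20
Distinct sums: {-8, -6, -4, -2, 0, 4, 6, 8, 10, 12, 16, 18, 20}
|A + A| = 13

|A + A| = 13


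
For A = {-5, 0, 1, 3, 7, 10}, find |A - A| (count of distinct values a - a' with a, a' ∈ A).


A - A = {a - a' : a, a' ∈ A}; |A| = 6.
Bounds: 2|A|-1 ≤ |A - A| ≤ |A|² - |A| + 1, i.e. 11 ≤ |A - A| ≤ 31.
Note: 0 ∈ A - A always (from a - a). The set is symmetric: if d ∈ A - A then -d ∈ A - A.
Enumerate nonzero differences d = a - a' with a > a' (then include -d):
Positive differences: {1, 2, 3, 4, 5, 6, 7, 8, 9, 10, 12, 15}
Full difference set: {0} ∪ (positive diffs) ∪ (negative diffs).
|A - A| = 1 + 2·12 = 25 (matches direct enumeration: 25).

|A - A| = 25


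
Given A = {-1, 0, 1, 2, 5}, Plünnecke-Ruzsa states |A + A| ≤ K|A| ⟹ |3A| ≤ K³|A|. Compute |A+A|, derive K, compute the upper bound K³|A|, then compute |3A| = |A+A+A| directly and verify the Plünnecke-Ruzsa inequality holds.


|A| = 5.
Step 1: Compute A + A by enumerating all 25 pairs.
A + A = {-2, -1, 0, 1, 2, 3, 4, 5, 6, 7, 10}, so |A + A| = 11.
Step 2: Doubling constant K = |A + A|/|A| = 11/5 = 11/5 ≈ 2.2000.
Step 3: Plünnecke-Ruzsa gives |3A| ≤ K³·|A| = (2.2000)³ · 5 ≈ 53.2400.
Step 4: Compute 3A = A + A + A directly by enumerating all triples (a,b,c) ∈ A³; |3A| = 17.
Step 5: Check 17 ≤ 53.2400? Yes ✓.

K = 11/5, Plünnecke-Ruzsa bound K³|A| ≈ 53.2400, |3A| = 17, inequality holds.


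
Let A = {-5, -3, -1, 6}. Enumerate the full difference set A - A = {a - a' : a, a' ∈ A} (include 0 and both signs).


A - A = {a - a' : a, a' ∈ A}.
Compute a - a' for each ordered pair (a, a'):
a = -5: -5--5=0, -5--3=-2, -5--1=-4, -5-6=-11
a = -3: -3--5=2, -3--3=0, -3--1=-2, -3-6=-9
a = -1: -1--5=4, -1--3=2, -1--1=0, -1-6=-7
a = 6: 6--5=11, 6--3=9, 6--1=7, 6-6=0
Collecting distinct values (and noting 0 appears from a-a):
A - A = {-11, -9, -7, -4, -2, 0, 2, 4, 7, 9, 11}
|A - A| = 11

A - A = {-11, -9, -7, -4, -2, 0, 2, 4, 7, 9, 11}


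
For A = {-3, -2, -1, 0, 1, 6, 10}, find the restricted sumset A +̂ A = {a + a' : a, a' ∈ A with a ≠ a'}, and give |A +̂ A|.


Restricted sumset: A +̂ A = {a + a' : a ∈ A, a' ∈ A, a ≠ a'}.
Equivalently, take A + A and drop any sum 2a that is achievable ONLY as a + a for a ∈ A (i.e. sums representable only with equal summands).
Enumerate pairs (a, a') with a < a' (symmetric, so each unordered pair gives one sum; this covers all a ≠ a'):
  -3 + -2 = -5
  -3 + -1 = -4
  -3 + 0 = -3
  -3 + 1 = -2
  -3 + 6 = 3
  -3 + 10 = 7
  -2 + -1 = -3
  -2 + 0 = -2
  -2 + 1 = -1
  -2 + 6 = 4
  -2 + 10 = 8
  -1 + 0 = -1
  -1 + 1 = 0
  -1 + 6 = 5
  -1 + 10 = 9
  0 + 1 = 1
  0 + 6 = 6
  0 + 10 = 10
  1 + 6 = 7
  1 + 10 = 11
  6 + 10 = 16
Collected distinct sums: {-5, -4, -3, -2, -1, 0, 1, 3, 4, 5, 6, 7, 8, 9, 10, 11, 16}
|A +̂ A| = 17
(Reference bound: |A +̂ A| ≥ 2|A| - 3 for |A| ≥ 2, with |A| = 7 giving ≥ 11.)

|A +̂ A| = 17


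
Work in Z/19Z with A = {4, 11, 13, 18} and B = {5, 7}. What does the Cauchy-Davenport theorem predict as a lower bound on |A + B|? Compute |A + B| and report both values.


Cauchy-Davenport: |A + B| ≥ min(p, |A| + |B| - 1) for A, B nonempty in Z/pZ.
|A| = 4, |B| = 2, p = 19.
CD lower bound = min(19, 4 + 2 - 1) = min(19, 5) = 5.
Compute A + B mod 19 directly:
a = 4: 4+5=9, 4+7=11
a = 11: 11+5=16, 11+7=18
a = 13: 13+5=18, 13+7=1
a = 18: 18+5=4, 18+7=6
A + B = {1, 4, 6, 9, 11, 16, 18}, so |A + B| = 7.
Verify: 7 ≥ 5? Yes ✓.

CD lower bound = 5, actual |A + B| = 7.


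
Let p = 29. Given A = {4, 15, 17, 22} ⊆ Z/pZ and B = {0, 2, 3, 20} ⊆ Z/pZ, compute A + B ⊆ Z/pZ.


Work in Z/29Z: reduce every sum a + b modulo 29.
Enumerate all 16 pairs:
a = 4: 4+0=4, 4+2=6, 4+3=7, 4+20=24
a = 15: 15+0=15, 15+2=17, 15+3=18, 15+20=6
a = 17: 17+0=17, 17+2=19, 17+3=20, 17+20=8
a = 22: 22+0=22, 22+2=24, 22+3=25, 22+20=13
Distinct residues collected: {4, 6, 7, 8, 13, 15, 17, 18, 19, 20, 22, 24, 25}
|A + B| = 13 (out of 29 total residues).

A + B = {4, 6, 7, 8, 13, 15, 17, 18, 19, 20, 22, 24, 25}


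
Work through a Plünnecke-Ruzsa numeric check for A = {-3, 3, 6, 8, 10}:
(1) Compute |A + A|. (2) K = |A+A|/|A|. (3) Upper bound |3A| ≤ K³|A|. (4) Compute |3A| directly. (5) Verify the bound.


|A| = 5.
Step 1: Compute A + A by enumerating all 25 pairs.
A + A = {-6, 0, 3, 5, 6, 7, 9, 11, 12, 13, 14, 16, 18, 20}, so |A + A| = 14.
Step 2: Doubling constant K = |A + A|/|A| = 14/5 = 14/5 ≈ 2.8000.
Step 3: Plünnecke-Ruzsa gives |3A| ≤ K³·|A| = (2.8000)³ · 5 ≈ 109.7600.
Step 4: Compute 3A = A + A + A directly by enumerating all triples (a,b,c) ∈ A³; |3A| = 27.
Step 5: Check 27 ≤ 109.7600? Yes ✓.

K = 14/5, Plünnecke-Ruzsa bound K³|A| ≈ 109.7600, |3A| = 27, inequality holds.


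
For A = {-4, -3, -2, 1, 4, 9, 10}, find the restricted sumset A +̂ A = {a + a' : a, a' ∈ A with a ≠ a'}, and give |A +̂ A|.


Restricted sumset: A +̂ A = {a + a' : a ∈ A, a' ∈ A, a ≠ a'}.
Equivalently, take A + A and drop any sum 2a that is achievable ONLY as a + a for a ∈ A (i.e. sums representable only with equal summands).
Enumerate pairs (a, a') with a < a' (symmetric, so each unordered pair gives one sum; this covers all a ≠ a'):
  -4 + -3 = -7
  -4 + -2 = -6
  -4 + 1 = -3
  -4 + 4 = 0
  -4 + 9 = 5
  -4 + 10 = 6
  -3 + -2 = -5
  -3 + 1 = -2
  -3 + 4 = 1
  -3 + 9 = 6
  -3 + 10 = 7
  -2 + 1 = -1
  -2 + 4 = 2
  -2 + 9 = 7
  -2 + 10 = 8
  1 + 4 = 5
  1 + 9 = 10
  1 + 10 = 11
  4 + 9 = 13
  4 + 10 = 14
  9 + 10 = 19
Collected distinct sums: {-7, -6, -5, -3, -2, -1, 0, 1, 2, 5, 6, 7, 8, 10, 11, 13, 14, 19}
|A +̂ A| = 18
(Reference bound: |A +̂ A| ≥ 2|A| - 3 for |A| ≥ 2, with |A| = 7 giving ≥ 11.)

|A +̂ A| = 18


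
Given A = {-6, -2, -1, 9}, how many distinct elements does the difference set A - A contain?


A - A = {a - a' : a, a' ∈ A}; |A| = 4.
Bounds: 2|A|-1 ≤ |A - A| ≤ |A|² - |A| + 1, i.e. 7 ≤ |A - A| ≤ 13.
Note: 0 ∈ A - A always (from a - a). The set is symmetric: if d ∈ A - A then -d ∈ A - A.
Enumerate nonzero differences d = a - a' with a > a' (then include -d):
Positive differences: {1, 4, 5, 10, 11, 15}
Full difference set: {0} ∪ (positive diffs) ∪ (negative diffs).
|A - A| = 1 + 2·6 = 13 (matches direct enumeration: 13).

|A - A| = 13


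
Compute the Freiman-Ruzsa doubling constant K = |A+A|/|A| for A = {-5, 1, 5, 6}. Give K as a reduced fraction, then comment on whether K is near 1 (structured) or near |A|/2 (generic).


|A| = 4.
Compute A + A by enumerating all 16 pairs.
A + A = {-10, -4, 0, 1, 2, 6, 7, 10, 11, 12}, so |A + A| = 10.
K = |A + A| / |A| = 10/4 = 5/2 ≈ 2.5000.
Reference: AP of size 4 gives K = 7/4 ≈ 1.7500; a fully generic set of size 4 gives K ≈ 2.5000.

|A| = 4, |A + A| = 10, K = 10/4 = 5/2.


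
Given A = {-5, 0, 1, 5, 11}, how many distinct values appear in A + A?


A + A = {a + a' : a, a' ∈ A}; |A| = 5.
General bounds: 2|A| - 1 ≤ |A + A| ≤ |A|(|A|+1)/2, i.e. 9 ≤ |A + A| ≤ 15.
Lower bound 2|A|-1 is attained iff A is an arithmetic progression.
Enumerate sums a + a' for a ≤ a' (symmetric, so this suffices):
a = -5: -5+-5=-10, -5+0=-5, -5+1=-4, -5+5=0, -5+11=6
a = 0: 0+0=0, 0+1=1, 0+5=5, 0+11=11
a = 1: 1+1=2, 1+5=6, 1+11=12
a = 5: 5+5=10, 5+11=16
a = 11: 11+11=22
Distinct sums: {-10, -5, -4, 0, 1, 2, 5, 6, 10, 11, 12, 16, 22}
|A + A| = 13

|A + A| = 13


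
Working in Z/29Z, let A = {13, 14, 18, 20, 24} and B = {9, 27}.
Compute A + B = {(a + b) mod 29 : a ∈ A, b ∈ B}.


Work in Z/29Z: reduce every sum a + b modulo 29.
Enumerate all 10 pairs:
a = 13: 13+9=22, 13+27=11
a = 14: 14+9=23, 14+27=12
a = 18: 18+9=27, 18+27=16
a = 20: 20+9=0, 20+27=18
a = 24: 24+9=4, 24+27=22
Distinct residues collected: {0, 4, 11, 12, 16, 18, 22, 23, 27}
|A + B| = 9 (out of 29 total residues).

A + B = {0, 4, 11, 12, 16, 18, 22, 23, 27}


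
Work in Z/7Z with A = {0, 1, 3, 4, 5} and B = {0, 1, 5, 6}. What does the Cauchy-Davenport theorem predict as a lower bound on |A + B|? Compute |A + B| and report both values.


Cauchy-Davenport: |A + B| ≥ min(p, |A| + |B| - 1) for A, B nonempty in Z/pZ.
|A| = 5, |B| = 4, p = 7.
CD lower bound = min(7, 5 + 4 - 1) = min(7, 8) = 7.
Compute A + B mod 7 directly:
a = 0: 0+0=0, 0+1=1, 0+5=5, 0+6=6
a = 1: 1+0=1, 1+1=2, 1+5=6, 1+6=0
a = 3: 3+0=3, 3+1=4, 3+5=1, 3+6=2
a = 4: 4+0=4, 4+1=5, 4+5=2, 4+6=3
a = 5: 5+0=5, 5+1=6, 5+5=3, 5+6=4
A + B = {0, 1, 2, 3, 4, 5, 6}, so |A + B| = 7.
Verify: 7 ≥ 7? Yes ✓.

CD lower bound = 7, actual |A + B| = 7.


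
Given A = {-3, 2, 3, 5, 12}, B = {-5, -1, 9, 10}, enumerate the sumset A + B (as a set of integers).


A + B = {a + b : a ∈ A, b ∈ B}.
Enumerate all |A|·|B| = 5·4 = 20 pairs (a, b) and collect distinct sums.
a = -3: -3+-5=-8, -3+-1=-4, -3+9=6, -3+10=7
a = 2: 2+-5=-3, 2+-1=1, 2+9=11, 2+10=12
a = 3: 3+-5=-2, 3+-1=2, 3+9=12, 3+10=13
a = 5: 5+-5=0, 5+-1=4, 5+9=14, 5+10=15
a = 12: 12+-5=7, 12+-1=11, 12+9=21, 12+10=22
Collecting distinct sums: A + B = {-8, -4, -3, -2, 0, 1, 2, 4, 6, 7, 11, 12, 13, 14, 15, 21, 22}
|A + B| = 17

A + B = {-8, -4, -3, -2, 0, 1, 2, 4, 6, 7, 11, 12, 13, 14, 15, 21, 22}


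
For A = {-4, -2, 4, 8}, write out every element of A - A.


A - A = {a - a' : a, a' ∈ A}.
Compute a - a' for each ordered pair (a, a'):
a = -4: -4--4=0, -4--2=-2, -4-4=-8, -4-8=-12
a = -2: -2--4=2, -2--2=0, -2-4=-6, -2-8=-10
a = 4: 4--4=8, 4--2=6, 4-4=0, 4-8=-4
a = 8: 8--4=12, 8--2=10, 8-4=4, 8-8=0
Collecting distinct values (and noting 0 appears from a-a):
A - A = {-12, -10, -8, -6, -4, -2, 0, 2, 4, 6, 8, 10, 12}
|A - A| = 13

A - A = {-12, -10, -8, -6, -4, -2, 0, 2, 4, 6, 8, 10, 12}


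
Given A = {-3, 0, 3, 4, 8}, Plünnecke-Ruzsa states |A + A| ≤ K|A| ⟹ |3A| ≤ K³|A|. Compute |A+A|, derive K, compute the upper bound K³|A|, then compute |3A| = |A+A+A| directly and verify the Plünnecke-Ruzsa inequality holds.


|A| = 5.
Step 1: Compute A + A by enumerating all 25 pairs.
A + A = {-6, -3, 0, 1, 3, 4, 5, 6, 7, 8, 11, 12, 16}, so |A + A| = 13.
Step 2: Doubling constant K = |A + A|/|A| = 13/5 = 13/5 ≈ 2.6000.
Step 3: Plünnecke-Ruzsa gives |3A| ≤ K³·|A| = (2.6000)³ · 5 ≈ 87.8800.
Step 4: Compute 3A = A + A + A directly by enumerating all triples (a,b,c) ∈ A³; |3A| = 24.
Step 5: Check 24 ≤ 87.8800? Yes ✓.

K = 13/5, Plünnecke-Ruzsa bound K³|A| ≈ 87.8800, |3A| = 24, inequality holds.


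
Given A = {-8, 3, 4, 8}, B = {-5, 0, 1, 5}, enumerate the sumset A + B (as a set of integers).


A + B = {a + b : a ∈ A, b ∈ B}.
Enumerate all |A|·|B| = 4·4 = 16 pairs (a, b) and collect distinct sums.
a = -8: -8+-5=-13, -8+0=-8, -8+1=-7, -8+5=-3
a = 3: 3+-5=-2, 3+0=3, 3+1=4, 3+5=8
a = 4: 4+-5=-1, 4+0=4, 4+1=5, 4+5=9
a = 8: 8+-5=3, 8+0=8, 8+1=9, 8+5=13
Collecting distinct sums: A + B = {-13, -8, -7, -3, -2, -1, 3, 4, 5, 8, 9, 13}
|A + B| = 12

A + B = {-13, -8, -7, -3, -2, -1, 3, 4, 5, 8, 9, 13}


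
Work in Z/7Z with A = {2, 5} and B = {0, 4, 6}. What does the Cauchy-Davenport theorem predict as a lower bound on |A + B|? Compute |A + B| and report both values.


Cauchy-Davenport: |A + B| ≥ min(p, |A| + |B| - 1) for A, B nonempty in Z/pZ.
|A| = 2, |B| = 3, p = 7.
CD lower bound = min(7, 2 + 3 - 1) = min(7, 4) = 4.
Compute A + B mod 7 directly:
a = 2: 2+0=2, 2+4=6, 2+6=1
a = 5: 5+0=5, 5+4=2, 5+6=4
A + B = {1, 2, 4, 5, 6}, so |A + B| = 5.
Verify: 5 ≥ 4? Yes ✓.

CD lower bound = 4, actual |A + B| = 5.


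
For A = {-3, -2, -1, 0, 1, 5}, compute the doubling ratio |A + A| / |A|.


|A| = 6.
Compute A + A by enumerating all 36 pairs.
A + A = {-6, -5, -4, -3, -2, -1, 0, 1, 2, 3, 4, 5, 6, 10}, so |A + A| = 14.
K = |A + A| / |A| = 14/6 = 7/3 ≈ 2.3333.
Reference: AP of size 6 gives K = 11/6 ≈ 1.8333; a fully generic set of size 6 gives K ≈ 3.5000.

|A| = 6, |A + A| = 14, K = 14/6 = 7/3.


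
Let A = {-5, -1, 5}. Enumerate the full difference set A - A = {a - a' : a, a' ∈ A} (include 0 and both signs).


A - A = {a - a' : a, a' ∈ A}.
Compute a - a' for each ordered pair (a, a'):
a = -5: -5--5=0, -5--1=-4, -5-5=-10
a = -1: -1--5=4, -1--1=0, -1-5=-6
a = 5: 5--5=10, 5--1=6, 5-5=0
Collecting distinct values (and noting 0 appears from a-a):
A - A = {-10, -6, -4, 0, 4, 6, 10}
|A - A| = 7

A - A = {-10, -6, -4, 0, 4, 6, 10}


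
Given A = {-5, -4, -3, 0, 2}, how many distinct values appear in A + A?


A + A = {a + a' : a, a' ∈ A}; |A| = 5.
General bounds: 2|A| - 1 ≤ |A + A| ≤ |A|(|A|+1)/2, i.e. 9 ≤ |A + A| ≤ 15.
Lower bound 2|A|-1 is attained iff A is an arithmetic progression.
Enumerate sums a + a' for a ≤ a' (symmetric, so this suffices):
a = -5: -5+-5=-10, -5+-4=-9, -5+-3=-8, -5+0=-5, -5+2=-3
a = -4: -4+-4=-8, -4+-3=-7, -4+0=-4, -4+2=-2
a = -3: -3+-3=-6, -3+0=-3, -3+2=-1
a = 0: 0+0=0, 0+2=2
a = 2: 2+2=4
Distinct sums: {-10, -9, -8, -7, -6, -5, -4, -3, -2, -1, 0, 2, 4}
|A + A| = 13

|A + A| = 13


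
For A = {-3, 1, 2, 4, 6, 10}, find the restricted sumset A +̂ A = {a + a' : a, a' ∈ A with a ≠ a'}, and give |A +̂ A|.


Restricted sumset: A +̂ A = {a + a' : a ∈ A, a' ∈ A, a ≠ a'}.
Equivalently, take A + A and drop any sum 2a that is achievable ONLY as a + a for a ∈ A (i.e. sums representable only with equal summands).
Enumerate pairs (a, a') with a < a' (symmetric, so each unordered pair gives one sum; this covers all a ≠ a'):
  -3 + 1 = -2
  -3 + 2 = -1
  -3 + 4 = 1
  -3 + 6 = 3
  -3 + 10 = 7
  1 + 2 = 3
  1 + 4 = 5
  1 + 6 = 7
  1 + 10 = 11
  2 + 4 = 6
  2 + 6 = 8
  2 + 10 = 12
  4 + 6 = 10
  4 + 10 = 14
  6 + 10 = 16
Collected distinct sums: {-2, -1, 1, 3, 5, 6, 7, 8, 10, 11, 12, 14, 16}
|A +̂ A| = 13
(Reference bound: |A +̂ A| ≥ 2|A| - 3 for |A| ≥ 2, with |A| = 6 giving ≥ 9.)

|A +̂ A| = 13


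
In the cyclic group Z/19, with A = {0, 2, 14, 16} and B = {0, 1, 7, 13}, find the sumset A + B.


Work in Z/19Z: reduce every sum a + b modulo 19.
Enumerate all 16 pairs:
a = 0: 0+0=0, 0+1=1, 0+7=7, 0+13=13
a = 2: 2+0=2, 2+1=3, 2+7=9, 2+13=15
a = 14: 14+0=14, 14+1=15, 14+7=2, 14+13=8
a = 16: 16+0=16, 16+1=17, 16+7=4, 16+13=10
Distinct residues collected: {0, 1, 2, 3, 4, 7, 8, 9, 10, 13, 14, 15, 16, 17}
|A + B| = 14 (out of 19 total residues).

A + B = {0, 1, 2, 3, 4, 7, 8, 9, 10, 13, 14, 15, 16, 17}


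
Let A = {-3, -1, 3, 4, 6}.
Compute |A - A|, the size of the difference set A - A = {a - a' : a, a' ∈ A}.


A - A = {a - a' : a, a' ∈ A}; |A| = 5.
Bounds: 2|A|-1 ≤ |A - A| ≤ |A|² - |A| + 1, i.e. 9 ≤ |A - A| ≤ 21.
Note: 0 ∈ A - A always (from a - a). The set is symmetric: if d ∈ A - A then -d ∈ A - A.
Enumerate nonzero differences d = a - a' with a > a' (then include -d):
Positive differences: {1, 2, 3, 4, 5, 6, 7, 9}
Full difference set: {0} ∪ (positive diffs) ∪ (negative diffs).
|A - A| = 1 + 2·8 = 17 (matches direct enumeration: 17).

|A - A| = 17


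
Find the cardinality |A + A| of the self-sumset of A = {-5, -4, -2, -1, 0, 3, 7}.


A + A = {a + a' : a, a' ∈ A}; |A| = 7.
General bounds: 2|A| - 1 ≤ |A + A| ≤ |A|(|A|+1)/2, i.e. 13 ≤ |A + A| ≤ 28.
Lower bound 2|A|-1 is attained iff A is an arithmetic progression.
Enumerate sums a + a' for a ≤ a' (symmetric, so this suffices):
a = -5: -5+-5=-10, -5+-4=-9, -5+-2=-7, -5+-1=-6, -5+0=-5, -5+3=-2, -5+7=2
a = -4: -4+-4=-8, -4+-2=-6, -4+-1=-5, -4+0=-4, -4+3=-1, -4+7=3
a = -2: -2+-2=-4, -2+-1=-3, -2+0=-2, -2+3=1, -2+7=5
a = -1: -1+-1=-2, -1+0=-1, -1+3=2, -1+7=6
a = 0: 0+0=0, 0+3=3, 0+7=7
a = 3: 3+3=6, 3+7=10
a = 7: 7+7=14
Distinct sums: {-10, -9, -8, -7, -6, -5, -4, -3, -2, -1, 0, 1, 2, 3, 5, 6, 7, 10, 14}
|A + A| = 19

|A + A| = 19


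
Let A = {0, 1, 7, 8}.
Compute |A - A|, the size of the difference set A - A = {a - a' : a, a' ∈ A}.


A - A = {a - a' : a, a' ∈ A}; |A| = 4.
Bounds: 2|A|-1 ≤ |A - A| ≤ |A|² - |A| + 1, i.e. 7 ≤ |A - A| ≤ 13.
Note: 0 ∈ A - A always (from a - a). The set is symmetric: if d ∈ A - A then -d ∈ A - A.
Enumerate nonzero differences d = a - a' with a > a' (then include -d):
Positive differences: {1, 6, 7, 8}
Full difference set: {0} ∪ (positive diffs) ∪ (negative diffs).
|A - A| = 1 + 2·4 = 9 (matches direct enumeration: 9).

|A - A| = 9


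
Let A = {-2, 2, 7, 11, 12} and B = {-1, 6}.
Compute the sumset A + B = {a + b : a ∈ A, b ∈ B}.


A + B = {a + b : a ∈ A, b ∈ B}.
Enumerate all |A|·|B| = 5·2 = 10 pairs (a, b) and collect distinct sums.
a = -2: -2+-1=-3, -2+6=4
a = 2: 2+-1=1, 2+6=8
a = 7: 7+-1=6, 7+6=13
a = 11: 11+-1=10, 11+6=17
a = 12: 12+-1=11, 12+6=18
Collecting distinct sums: A + B = {-3, 1, 4, 6, 8, 10, 11, 13, 17, 18}
|A + B| = 10

A + B = {-3, 1, 4, 6, 8, 10, 11, 13, 17, 18}


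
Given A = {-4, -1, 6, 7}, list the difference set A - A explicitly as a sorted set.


A - A = {a - a' : a, a' ∈ A}.
Compute a - a' for each ordered pair (a, a'):
a = -4: -4--4=0, -4--1=-3, -4-6=-10, -4-7=-11
a = -1: -1--4=3, -1--1=0, -1-6=-7, -1-7=-8
a = 6: 6--4=10, 6--1=7, 6-6=0, 6-7=-1
a = 7: 7--4=11, 7--1=8, 7-6=1, 7-7=0
Collecting distinct values (and noting 0 appears from a-a):
A - A = {-11, -10, -8, -7, -3, -1, 0, 1, 3, 7, 8, 10, 11}
|A - A| = 13

A - A = {-11, -10, -8, -7, -3, -1, 0, 1, 3, 7, 8, 10, 11}


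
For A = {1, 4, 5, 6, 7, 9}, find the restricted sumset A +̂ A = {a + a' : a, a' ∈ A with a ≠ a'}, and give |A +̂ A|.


Restricted sumset: A +̂ A = {a + a' : a ∈ A, a' ∈ A, a ≠ a'}.
Equivalently, take A + A and drop any sum 2a that is achievable ONLY as a + a for a ∈ A (i.e. sums representable only with equal summands).
Enumerate pairs (a, a') with a < a' (symmetric, so each unordered pair gives one sum; this covers all a ≠ a'):
  1 + 4 = 5
  1 + 5 = 6
  1 + 6 = 7
  1 + 7 = 8
  1 + 9 = 10
  4 + 5 = 9
  4 + 6 = 10
  4 + 7 = 11
  4 + 9 = 13
  5 + 6 = 11
  5 + 7 = 12
  5 + 9 = 14
  6 + 7 = 13
  6 + 9 = 15
  7 + 9 = 16
Collected distinct sums: {5, 6, 7, 8, 9, 10, 11, 12, 13, 14, 15, 16}
|A +̂ A| = 12
(Reference bound: |A +̂ A| ≥ 2|A| - 3 for |A| ≥ 2, with |A| = 6 giving ≥ 9.)

|A +̂ A| = 12


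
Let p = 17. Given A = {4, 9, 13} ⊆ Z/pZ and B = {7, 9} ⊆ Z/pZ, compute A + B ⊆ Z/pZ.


Work in Z/17Z: reduce every sum a + b modulo 17.
Enumerate all 6 pairs:
a = 4: 4+7=11, 4+9=13
a = 9: 9+7=16, 9+9=1
a = 13: 13+7=3, 13+9=5
Distinct residues collected: {1, 3, 5, 11, 13, 16}
|A + B| = 6 (out of 17 total residues).

A + B = {1, 3, 5, 11, 13, 16}


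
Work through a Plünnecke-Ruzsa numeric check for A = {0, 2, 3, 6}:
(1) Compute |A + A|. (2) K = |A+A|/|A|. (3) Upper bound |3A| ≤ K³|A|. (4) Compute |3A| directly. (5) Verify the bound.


|A| = 4.
Step 1: Compute A + A by enumerating all 16 pairs.
A + A = {0, 2, 3, 4, 5, 6, 8, 9, 12}, so |A + A| = 9.
Step 2: Doubling constant K = |A + A|/|A| = 9/4 = 9/4 ≈ 2.2500.
Step 3: Plünnecke-Ruzsa gives |3A| ≤ K³·|A| = (2.2500)³ · 4 ≈ 45.5625.
Step 4: Compute 3A = A + A + A directly by enumerating all triples (a,b,c) ∈ A³; |3A| = 15.
Step 5: Check 15 ≤ 45.5625? Yes ✓.

K = 9/4, Plünnecke-Ruzsa bound K³|A| ≈ 45.5625, |3A| = 15, inequality holds.


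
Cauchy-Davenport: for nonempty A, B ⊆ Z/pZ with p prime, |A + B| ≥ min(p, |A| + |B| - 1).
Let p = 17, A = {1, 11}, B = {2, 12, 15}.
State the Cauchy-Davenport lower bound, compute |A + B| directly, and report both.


Cauchy-Davenport: |A + B| ≥ min(p, |A| + |B| - 1) for A, B nonempty in Z/pZ.
|A| = 2, |B| = 3, p = 17.
CD lower bound = min(17, 2 + 3 - 1) = min(17, 4) = 4.
Compute A + B mod 17 directly:
a = 1: 1+2=3, 1+12=13, 1+15=16
a = 11: 11+2=13, 11+12=6, 11+15=9
A + B = {3, 6, 9, 13, 16}, so |A + B| = 5.
Verify: 5 ≥ 4? Yes ✓.

CD lower bound = 4, actual |A + B| = 5.


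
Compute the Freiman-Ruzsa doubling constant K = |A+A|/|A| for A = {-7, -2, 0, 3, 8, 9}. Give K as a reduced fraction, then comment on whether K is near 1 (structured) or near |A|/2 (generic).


|A| = 6.
Compute A + A by enumerating all 36 pairs.
A + A = {-14, -9, -7, -4, -2, 0, 1, 2, 3, 6, 7, 8, 9, 11, 12, 16, 17, 18}, so |A + A| = 18.
K = |A + A| / |A| = 18/6 = 3/1 ≈ 3.0000.
Reference: AP of size 6 gives K = 11/6 ≈ 1.8333; a fully generic set of size 6 gives K ≈ 3.5000.

|A| = 6, |A + A| = 18, K = 18/6 = 3/1.


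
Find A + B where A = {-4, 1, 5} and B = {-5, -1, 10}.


A + B = {a + b : a ∈ A, b ∈ B}.
Enumerate all |A|·|B| = 3·3 = 9 pairs (a, b) and collect distinct sums.
a = -4: -4+-5=-9, -4+-1=-5, -4+10=6
a = 1: 1+-5=-4, 1+-1=0, 1+10=11
a = 5: 5+-5=0, 5+-1=4, 5+10=15
Collecting distinct sums: A + B = {-9, -5, -4, 0, 4, 6, 11, 15}
|A + B| = 8

A + B = {-9, -5, -4, 0, 4, 6, 11, 15}


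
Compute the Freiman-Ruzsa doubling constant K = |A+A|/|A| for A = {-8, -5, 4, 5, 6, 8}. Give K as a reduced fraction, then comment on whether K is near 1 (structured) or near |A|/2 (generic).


|A| = 6.
Compute A + A by enumerating all 36 pairs.
A + A = {-16, -13, -10, -4, -3, -2, -1, 0, 1, 3, 8, 9, 10, 11, 12, 13, 14, 16}, so |A + A| = 18.
K = |A + A| / |A| = 18/6 = 3/1 ≈ 3.0000.
Reference: AP of size 6 gives K = 11/6 ≈ 1.8333; a fully generic set of size 6 gives K ≈ 3.5000.

|A| = 6, |A + A| = 18, K = 18/6 = 3/1.


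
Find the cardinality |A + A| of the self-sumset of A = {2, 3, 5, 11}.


A + A = {a + a' : a, a' ∈ A}; |A| = 4.
General bounds: 2|A| - 1 ≤ |A + A| ≤ |A|(|A|+1)/2, i.e. 7 ≤ |A + A| ≤ 10.
Lower bound 2|A|-1 is attained iff A is an arithmetic progression.
Enumerate sums a + a' for a ≤ a' (symmetric, so this suffices):
a = 2: 2+2=4, 2+3=5, 2+5=7, 2+11=13
a = 3: 3+3=6, 3+5=8, 3+11=14
a = 5: 5+5=10, 5+11=16
a = 11: 11+11=22
Distinct sums: {4, 5, 6, 7, 8, 10, 13, 14, 16, 22}
|A + A| = 10

|A + A| = 10


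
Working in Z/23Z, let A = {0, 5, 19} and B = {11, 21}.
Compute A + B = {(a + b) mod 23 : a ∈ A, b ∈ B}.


Work in Z/23Z: reduce every sum a + b modulo 23.
Enumerate all 6 pairs:
a = 0: 0+11=11, 0+21=21
a = 5: 5+11=16, 5+21=3
a = 19: 19+11=7, 19+21=17
Distinct residues collected: {3, 7, 11, 16, 17, 21}
|A + B| = 6 (out of 23 total residues).

A + B = {3, 7, 11, 16, 17, 21}


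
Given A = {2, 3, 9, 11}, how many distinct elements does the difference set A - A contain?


A - A = {a - a' : a, a' ∈ A}; |A| = 4.
Bounds: 2|A|-1 ≤ |A - A| ≤ |A|² - |A| + 1, i.e. 7 ≤ |A - A| ≤ 13.
Note: 0 ∈ A - A always (from a - a). The set is symmetric: if d ∈ A - A then -d ∈ A - A.
Enumerate nonzero differences d = a - a' with a > a' (then include -d):
Positive differences: {1, 2, 6, 7, 8, 9}
Full difference set: {0} ∪ (positive diffs) ∪ (negative diffs).
|A - A| = 1 + 2·6 = 13 (matches direct enumeration: 13).

|A - A| = 13


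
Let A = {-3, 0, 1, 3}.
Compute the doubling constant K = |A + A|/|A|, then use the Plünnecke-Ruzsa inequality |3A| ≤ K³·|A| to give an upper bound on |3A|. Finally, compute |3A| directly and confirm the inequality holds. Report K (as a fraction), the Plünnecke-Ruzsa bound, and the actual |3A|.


|A| = 4.
Step 1: Compute A + A by enumerating all 16 pairs.
A + A = {-6, -3, -2, 0, 1, 2, 3, 4, 6}, so |A + A| = 9.
Step 2: Doubling constant K = |A + A|/|A| = 9/4 = 9/4 ≈ 2.2500.
Step 3: Plünnecke-Ruzsa gives |3A| ≤ K³·|A| = (2.2500)³ · 4 ≈ 45.5625.
Step 4: Compute 3A = A + A + A directly by enumerating all triples (a,b,c) ∈ A³; |3A| = 15.
Step 5: Check 15 ≤ 45.5625? Yes ✓.

K = 9/4, Plünnecke-Ruzsa bound K³|A| ≈ 45.5625, |3A| = 15, inequality holds.


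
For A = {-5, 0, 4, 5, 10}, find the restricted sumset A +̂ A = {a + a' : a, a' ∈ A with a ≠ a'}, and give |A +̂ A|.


Restricted sumset: A +̂ A = {a + a' : a ∈ A, a' ∈ A, a ≠ a'}.
Equivalently, take A + A and drop any sum 2a that is achievable ONLY as a + a for a ∈ A (i.e. sums representable only with equal summands).
Enumerate pairs (a, a') with a < a' (symmetric, so each unordered pair gives one sum; this covers all a ≠ a'):
  -5 + 0 = -5
  -5 + 4 = -1
  -5 + 5 = 0
  -5 + 10 = 5
  0 + 4 = 4
  0 + 5 = 5
  0 + 10 = 10
  4 + 5 = 9
  4 + 10 = 14
  5 + 10 = 15
Collected distinct sums: {-5, -1, 0, 4, 5, 9, 10, 14, 15}
|A +̂ A| = 9
(Reference bound: |A +̂ A| ≥ 2|A| - 3 for |A| ≥ 2, with |A| = 5 giving ≥ 7.)

|A +̂ A| = 9


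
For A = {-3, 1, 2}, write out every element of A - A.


A - A = {a - a' : a, a' ∈ A}.
Compute a - a' for each ordered pair (a, a'):
a = -3: -3--3=0, -3-1=-4, -3-2=-5
a = 1: 1--3=4, 1-1=0, 1-2=-1
a = 2: 2--3=5, 2-1=1, 2-2=0
Collecting distinct values (and noting 0 appears from a-a):
A - A = {-5, -4, -1, 0, 1, 4, 5}
|A - A| = 7

A - A = {-5, -4, -1, 0, 1, 4, 5}


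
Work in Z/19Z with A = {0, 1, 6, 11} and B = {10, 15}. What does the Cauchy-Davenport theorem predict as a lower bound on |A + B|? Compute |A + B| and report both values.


Cauchy-Davenport: |A + B| ≥ min(p, |A| + |B| - 1) for A, B nonempty in Z/pZ.
|A| = 4, |B| = 2, p = 19.
CD lower bound = min(19, 4 + 2 - 1) = min(19, 5) = 5.
Compute A + B mod 19 directly:
a = 0: 0+10=10, 0+15=15
a = 1: 1+10=11, 1+15=16
a = 6: 6+10=16, 6+15=2
a = 11: 11+10=2, 11+15=7
A + B = {2, 7, 10, 11, 15, 16}, so |A + B| = 6.
Verify: 6 ≥ 5? Yes ✓.

CD lower bound = 5, actual |A + B| = 6.


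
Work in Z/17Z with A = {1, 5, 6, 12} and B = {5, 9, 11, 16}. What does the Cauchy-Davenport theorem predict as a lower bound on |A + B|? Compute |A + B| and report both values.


Cauchy-Davenport: |A + B| ≥ min(p, |A| + |B| - 1) for A, B nonempty in Z/pZ.
|A| = 4, |B| = 4, p = 17.
CD lower bound = min(17, 4 + 4 - 1) = min(17, 7) = 7.
Compute A + B mod 17 directly:
a = 1: 1+5=6, 1+9=10, 1+11=12, 1+16=0
a = 5: 5+5=10, 5+9=14, 5+11=16, 5+16=4
a = 6: 6+5=11, 6+9=15, 6+11=0, 6+16=5
a = 12: 12+5=0, 12+9=4, 12+11=6, 12+16=11
A + B = {0, 4, 5, 6, 10, 11, 12, 14, 15, 16}, so |A + B| = 10.
Verify: 10 ≥ 7? Yes ✓.

CD lower bound = 7, actual |A + B| = 10.


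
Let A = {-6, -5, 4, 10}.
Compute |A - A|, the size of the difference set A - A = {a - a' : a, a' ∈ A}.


A - A = {a - a' : a, a' ∈ A}; |A| = 4.
Bounds: 2|A|-1 ≤ |A - A| ≤ |A|² - |A| + 1, i.e. 7 ≤ |A - A| ≤ 13.
Note: 0 ∈ A - A always (from a - a). The set is symmetric: if d ∈ A - A then -d ∈ A - A.
Enumerate nonzero differences d = a - a' with a > a' (then include -d):
Positive differences: {1, 6, 9, 10, 15, 16}
Full difference set: {0} ∪ (positive diffs) ∪ (negative diffs).
|A - A| = 1 + 2·6 = 13 (matches direct enumeration: 13).

|A - A| = 13


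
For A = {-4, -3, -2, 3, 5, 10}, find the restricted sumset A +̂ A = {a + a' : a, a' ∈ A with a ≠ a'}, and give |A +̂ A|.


Restricted sumset: A +̂ A = {a + a' : a ∈ A, a' ∈ A, a ≠ a'}.
Equivalently, take A + A and drop any sum 2a that is achievable ONLY as a + a for a ∈ A (i.e. sums representable only with equal summands).
Enumerate pairs (a, a') with a < a' (symmetric, so each unordered pair gives one sum; this covers all a ≠ a'):
  -4 + -3 = -7
  -4 + -2 = -6
  -4 + 3 = -1
  -4 + 5 = 1
  -4 + 10 = 6
  -3 + -2 = -5
  -3 + 3 = 0
  -3 + 5 = 2
  -3 + 10 = 7
  -2 + 3 = 1
  -2 + 5 = 3
  -2 + 10 = 8
  3 + 5 = 8
  3 + 10 = 13
  5 + 10 = 15
Collected distinct sums: {-7, -6, -5, -1, 0, 1, 2, 3, 6, 7, 8, 13, 15}
|A +̂ A| = 13
(Reference bound: |A +̂ A| ≥ 2|A| - 3 for |A| ≥ 2, with |A| = 6 giving ≥ 9.)

|A +̂ A| = 13


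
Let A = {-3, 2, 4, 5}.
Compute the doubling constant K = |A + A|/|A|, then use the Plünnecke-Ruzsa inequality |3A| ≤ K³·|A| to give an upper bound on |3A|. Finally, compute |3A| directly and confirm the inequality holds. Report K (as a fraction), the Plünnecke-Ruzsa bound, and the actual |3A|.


|A| = 4.
Step 1: Compute A + A by enumerating all 16 pairs.
A + A = {-6, -1, 1, 2, 4, 6, 7, 8, 9, 10}, so |A + A| = 10.
Step 2: Doubling constant K = |A + A|/|A| = 10/4 = 10/4 ≈ 2.5000.
Step 3: Plünnecke-Ruzsa gives |3A| ≤ K³·|A| = (2.5000)³ · 4 ≈ 62.5000.
Step 4: Compute 3A = A + A + A directly by enumerating all triples (a,b,c) ∈ A³; |3A| = 18.
Step 5: Check 18 ≤ 62.5000? Yes ✓.

K = 10/4, Plünnecke-Ruzsa bound K³|A| ≈ 62.5000, |3A| = 18, inequality holds.


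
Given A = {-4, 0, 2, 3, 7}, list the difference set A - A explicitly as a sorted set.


A - A = {a - a' : a, a' ∈ A}.
Compute a - a' for each ordered pair (a, a'):
a = -4: -4--4=0, -4-0=-4, -4-2=-6, -4-3=-7, -4-7=-11
a = 0: 0--4=4, 0-0=0, 0-2=-2, 0-3=-3, 0-7=-7
a = 2: 2--4=6, 2-0=2, 2-2=0, 2-3=-1, 2-7=-5
a = 3: 3--4=7, 3-0=3, 3-2=1, 3-3=0, 3-7=-4
a = 7: 7--4=11, 7-0=7, 7-2=5, 7-3=4, 7-7=0
Collecting distinct values (and noting 0 appears from a-a):
A - A = {-11, -7, -6, -5, -4, -3, -2, -1, 0, 1, 2, 3, 4, 5, 6, 7, 11}
|A - A| = 17

A - A = {-11, -7, -6, -5, -4, -3, -2, -1, 0, 1, 2, 3, 4, 5, 6, 7, 11}


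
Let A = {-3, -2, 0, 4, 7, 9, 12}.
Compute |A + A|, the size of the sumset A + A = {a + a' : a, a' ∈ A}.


A + A = {a + a' : a, a' ∈ A}; |A| = 7.
General bounds: 2|A| - 1 ≤ |A + A| ≤ |A|(|A|+1)/2, i.e. 13 ≤ |A + A| ≤ 28.
Lower bound 2|A|-1 is attained iff A is an arithmetic progression.
Enumerate sums a + a' for a ≤ a' (symmetric, so this suffices):
a = -3: -3+-3=-6, -3+-2=-5, -3+0=-3, -3+4=1, -3+7=4, -3+9=6, -3+12=9
a = -2: -2+-2=-4, -2+0=-2, -2+4=2, -2+7=5, -2+9=7, -2+12=10
a = 0: 0+0=0, 0+4=4, 0+7=7, 0+9=9, 0+12=12
a = 4: 4+4=8, 4+7=11, 4+9=13, 4+12=16
a = 7: 7+7=14, 7+9=16, 7+12=19
a = 9: 9+9=18, 9+12=21
a = 12: 12+12=24
Distinct sums: {-6, -5, -4, -3, -2, 0, 1, 2, 4, 5, 6, 7, 8, 9, 10, 11, 12, 13, 14, 16, 18, 19, 21, 24}
|A + A| = 24

|A + A| = 24
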